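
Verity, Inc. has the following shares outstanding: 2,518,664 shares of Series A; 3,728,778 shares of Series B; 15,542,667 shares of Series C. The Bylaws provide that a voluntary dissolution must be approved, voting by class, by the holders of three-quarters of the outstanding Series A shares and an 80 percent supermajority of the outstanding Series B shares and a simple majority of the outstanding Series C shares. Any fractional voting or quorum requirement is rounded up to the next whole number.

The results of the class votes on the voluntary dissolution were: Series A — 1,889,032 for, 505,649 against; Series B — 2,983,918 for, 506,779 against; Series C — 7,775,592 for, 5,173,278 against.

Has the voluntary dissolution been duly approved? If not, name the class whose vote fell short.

Series A: 3/4 of 2518664 = 1888998; 1,888,998 required, 1,889,032 in favor — approved.
Series B: 4/5 of 3728778 = 2983022.40, rounded up to 2983023; 2,983,023 required, 2,983,918 in favor — approved.
Series C: a majority of 15542667 is 7771334; 7,771,334 required, 7,775,592 in favor — approved.

Approved — every class gave the required vote.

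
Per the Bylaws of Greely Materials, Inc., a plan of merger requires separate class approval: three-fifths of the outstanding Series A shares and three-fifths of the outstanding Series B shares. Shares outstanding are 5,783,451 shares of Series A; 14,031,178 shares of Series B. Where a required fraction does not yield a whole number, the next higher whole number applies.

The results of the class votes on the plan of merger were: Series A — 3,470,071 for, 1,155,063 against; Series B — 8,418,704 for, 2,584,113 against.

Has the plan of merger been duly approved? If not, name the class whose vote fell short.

Series A: 3/5 of 5783451 = 3470070.60, rounded up to 3470071; 3,470,071 required, 3,470,071 in favor — approved.
Series B: 3/5 of 14031178 = 8418706.80, rounded up to 8418707; 8,418,707 required, 8,418,704 in favor — not approved.

Not approved — the Series B shares did not give the required vote.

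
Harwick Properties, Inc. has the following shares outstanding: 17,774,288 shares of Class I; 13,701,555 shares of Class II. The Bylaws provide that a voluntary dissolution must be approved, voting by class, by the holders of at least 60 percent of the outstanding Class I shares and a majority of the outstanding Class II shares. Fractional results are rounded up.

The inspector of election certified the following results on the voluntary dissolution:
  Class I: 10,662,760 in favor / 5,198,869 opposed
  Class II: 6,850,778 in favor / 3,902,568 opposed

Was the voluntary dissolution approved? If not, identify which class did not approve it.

Not approved — the Class I shares did not give the required vote.

Class I: 3/5 of 17774288 = 10664572.80, rounded up to 10664573; 10,664,573 required, 10,662,760 in favor — not approved.
Class II: a majority of 13701555 is 6850778; 6,850,778 required, 6,850,778 in favor — approved.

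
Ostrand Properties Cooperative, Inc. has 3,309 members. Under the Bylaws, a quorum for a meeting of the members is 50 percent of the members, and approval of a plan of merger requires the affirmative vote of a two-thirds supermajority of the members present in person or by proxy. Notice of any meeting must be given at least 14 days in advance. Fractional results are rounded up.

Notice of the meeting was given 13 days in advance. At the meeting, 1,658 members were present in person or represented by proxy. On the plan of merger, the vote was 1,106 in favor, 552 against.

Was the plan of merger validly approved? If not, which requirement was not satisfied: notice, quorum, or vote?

Invalid — notice requirement not satisfied.

Notice: 13 days given; 14 required. Not satisfied.
Quorum: 50% of 3,309 = 1,654.50, rounded up to 1,655; 1,658 present. Satisfied.
Vote: requires two-thirds of those present (1,658); 2/3 of 1658 = 1105.33, rounded up to 1106, so 1,106 needed; 1,106 in favor. Satisfied.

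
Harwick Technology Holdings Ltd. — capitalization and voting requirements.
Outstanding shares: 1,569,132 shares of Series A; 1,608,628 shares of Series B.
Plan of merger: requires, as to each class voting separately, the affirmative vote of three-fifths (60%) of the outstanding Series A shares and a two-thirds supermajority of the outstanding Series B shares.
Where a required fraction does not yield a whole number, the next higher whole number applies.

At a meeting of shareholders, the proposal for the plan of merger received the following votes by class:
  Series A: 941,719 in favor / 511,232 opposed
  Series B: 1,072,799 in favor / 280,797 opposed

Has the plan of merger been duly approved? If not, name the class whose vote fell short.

Approved — every class gave the required vote.

Series A: 3/5 of 1569132 = 941479.20, rounded up to 941480; 941,480 required, 941,719 in favor — approved.
Series B: 2/3 of 1608628 = 1072418.67, rounded up to 1072419; 1,072,419 required, 1,072,799 in favor — approved.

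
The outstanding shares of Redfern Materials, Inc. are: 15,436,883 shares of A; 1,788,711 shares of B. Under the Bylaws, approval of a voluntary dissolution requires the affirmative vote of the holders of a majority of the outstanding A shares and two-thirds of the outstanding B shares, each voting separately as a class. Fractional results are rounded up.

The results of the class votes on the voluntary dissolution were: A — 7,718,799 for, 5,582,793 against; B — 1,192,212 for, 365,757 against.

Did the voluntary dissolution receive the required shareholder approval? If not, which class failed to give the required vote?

A: a majority of 15436883 is 7718442; 7,718,442 required, 7,718,799 in favor — approved.
B: 2/3 of 1788711 = 1192474; 1,192,474 required, 1,192,212 in favor — not approved.

Not approved — the B shares did not give the required vote.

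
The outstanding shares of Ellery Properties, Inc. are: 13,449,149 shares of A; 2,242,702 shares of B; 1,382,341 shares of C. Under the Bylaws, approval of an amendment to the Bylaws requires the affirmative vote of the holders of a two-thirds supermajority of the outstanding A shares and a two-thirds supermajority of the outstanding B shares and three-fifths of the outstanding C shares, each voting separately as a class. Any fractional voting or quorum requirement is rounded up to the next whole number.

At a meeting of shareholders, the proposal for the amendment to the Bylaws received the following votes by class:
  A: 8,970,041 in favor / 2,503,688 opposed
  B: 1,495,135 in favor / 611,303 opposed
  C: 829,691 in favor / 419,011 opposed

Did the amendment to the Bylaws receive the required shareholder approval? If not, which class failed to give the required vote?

Approved — every class gave the required vote.

A: 2/3 of 13449149 = 8966099.33, rounded up to 8966100; 8,966,100 required, 8,970,041 in favor — approved.
B: 2/3 of 2242702 = 1495134.67, rounded up to 1495135; 1,495,135 required, 1,495,135 in favor — approved.
C: 3/5 of 1382341 = 829404.60, rounded up to 829405; 829,405 required, 829,691 in favor — approved.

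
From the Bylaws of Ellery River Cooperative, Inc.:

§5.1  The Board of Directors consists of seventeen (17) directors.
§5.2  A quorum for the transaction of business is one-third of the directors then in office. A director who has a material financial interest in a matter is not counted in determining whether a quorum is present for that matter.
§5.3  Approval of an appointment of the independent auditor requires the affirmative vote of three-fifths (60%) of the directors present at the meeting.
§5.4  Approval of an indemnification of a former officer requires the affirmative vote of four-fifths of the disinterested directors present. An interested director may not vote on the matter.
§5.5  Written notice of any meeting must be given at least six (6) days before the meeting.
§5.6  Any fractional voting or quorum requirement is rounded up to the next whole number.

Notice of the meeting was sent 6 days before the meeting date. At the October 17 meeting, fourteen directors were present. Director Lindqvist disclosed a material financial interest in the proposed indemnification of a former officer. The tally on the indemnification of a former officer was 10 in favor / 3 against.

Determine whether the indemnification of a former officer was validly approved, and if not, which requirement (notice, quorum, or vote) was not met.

Notice: 6 days given; 6 required (6 ≥ 6). Satisfied.
Quorum: 14 present, but the 1 interested director does not count, leaving 13. Quorum is 6. Satisfied.
Vote: the indemnification of a former officer requires four-fifths of the disinterested directors present (14 − 1 = 13). 4/5 of 13 = 10.40, rounded up to 11, so 11 affirmative votes are needed; 10 voted in favor. Not satisfied.

Invalid — vote requirement not satisfied.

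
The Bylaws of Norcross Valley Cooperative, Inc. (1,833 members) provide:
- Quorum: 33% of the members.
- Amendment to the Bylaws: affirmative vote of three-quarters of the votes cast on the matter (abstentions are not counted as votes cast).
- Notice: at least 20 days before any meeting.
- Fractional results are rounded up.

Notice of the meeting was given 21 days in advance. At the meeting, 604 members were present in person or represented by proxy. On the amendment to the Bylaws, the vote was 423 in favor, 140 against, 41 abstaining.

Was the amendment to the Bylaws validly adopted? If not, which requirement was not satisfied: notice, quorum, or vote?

Notice: 21 days given; 20 required. Satisfied.
Quorum: 33% of 1,833 = 604.89, rounded up to 605; 604 present. Not satisfied.
Vote: requires three-fourths of the votes cast (604 − 41 abstaining = 563); 3/4 of 563 = 422.25, rounded up to 423, so 423 needed; 423 in favor. Satisfied.

Invalid — quorum requirement not satisfied.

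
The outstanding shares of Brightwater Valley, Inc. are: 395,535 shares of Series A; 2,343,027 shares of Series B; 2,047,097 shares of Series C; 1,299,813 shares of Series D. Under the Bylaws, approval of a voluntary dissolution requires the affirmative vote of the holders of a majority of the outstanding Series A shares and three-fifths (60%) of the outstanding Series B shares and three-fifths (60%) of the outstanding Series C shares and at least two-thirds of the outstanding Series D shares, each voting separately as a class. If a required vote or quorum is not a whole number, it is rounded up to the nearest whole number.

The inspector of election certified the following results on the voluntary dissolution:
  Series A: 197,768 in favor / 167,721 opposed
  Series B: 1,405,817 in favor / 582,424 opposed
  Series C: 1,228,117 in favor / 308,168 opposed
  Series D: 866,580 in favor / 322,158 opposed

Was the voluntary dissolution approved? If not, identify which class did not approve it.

Series A: a majority of 395535 is 197768; 197,768 required, 197,768 in favor — approved.
Series B: 3/5 of 2343027 = 1405816.20, rounded up to 1405817; 1,405,817 required, 1,405,817 in favor — approved.
Series C: 3/5 of 2047097 = 1228258.20, rounded up to 1228259; 1,228,259 required, 1,228,117 in favor — not approved.
Series D: 2/3 of 1299813 = 866542; 866,542 required, 866,580 in favor — approved.

Not approved — the Series C shares did not give the required vote.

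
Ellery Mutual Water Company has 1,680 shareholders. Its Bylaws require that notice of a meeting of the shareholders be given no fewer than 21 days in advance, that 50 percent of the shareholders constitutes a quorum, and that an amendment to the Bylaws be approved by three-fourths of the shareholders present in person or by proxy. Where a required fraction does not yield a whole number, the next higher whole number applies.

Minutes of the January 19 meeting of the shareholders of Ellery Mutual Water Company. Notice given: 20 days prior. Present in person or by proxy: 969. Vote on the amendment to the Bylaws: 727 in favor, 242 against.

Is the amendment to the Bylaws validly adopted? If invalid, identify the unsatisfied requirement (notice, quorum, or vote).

Invalid — notice requirement not satisfied.

Notice: 20 days given; 21 required. Not satisfied.
Quorum: 50% of 1,680 = 840; 969 present. Satisfied.
Vote: requires three-fourths of those present (969); 3/4 of 969 = 726.75, rounded up to 727, so 727 needed; 727 in favor. Satisfied.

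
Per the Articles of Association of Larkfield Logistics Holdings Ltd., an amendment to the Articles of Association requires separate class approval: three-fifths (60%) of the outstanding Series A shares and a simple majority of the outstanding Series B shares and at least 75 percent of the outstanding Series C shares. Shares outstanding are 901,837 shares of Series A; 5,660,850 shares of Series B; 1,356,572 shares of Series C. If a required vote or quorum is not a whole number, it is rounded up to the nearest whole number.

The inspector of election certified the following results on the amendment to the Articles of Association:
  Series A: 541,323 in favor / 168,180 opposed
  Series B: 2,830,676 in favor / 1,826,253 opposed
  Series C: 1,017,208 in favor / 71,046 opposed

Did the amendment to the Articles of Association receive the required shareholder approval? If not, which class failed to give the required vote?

Not approved — the Series C shares did not give the required vote.

Series A: 3/5 of 901837 = 541102.20, rounded up to 541103; 541,103 required, 541,323 in favor — approved.
Series B: a majority of 5660850 is 2830426; 2,830,426 required, 2,830,676 in favor — approved.
Series C: 3/4 of 1356572 = 1017429; 1,017,429 required, 1,017,208 in favor — not approved.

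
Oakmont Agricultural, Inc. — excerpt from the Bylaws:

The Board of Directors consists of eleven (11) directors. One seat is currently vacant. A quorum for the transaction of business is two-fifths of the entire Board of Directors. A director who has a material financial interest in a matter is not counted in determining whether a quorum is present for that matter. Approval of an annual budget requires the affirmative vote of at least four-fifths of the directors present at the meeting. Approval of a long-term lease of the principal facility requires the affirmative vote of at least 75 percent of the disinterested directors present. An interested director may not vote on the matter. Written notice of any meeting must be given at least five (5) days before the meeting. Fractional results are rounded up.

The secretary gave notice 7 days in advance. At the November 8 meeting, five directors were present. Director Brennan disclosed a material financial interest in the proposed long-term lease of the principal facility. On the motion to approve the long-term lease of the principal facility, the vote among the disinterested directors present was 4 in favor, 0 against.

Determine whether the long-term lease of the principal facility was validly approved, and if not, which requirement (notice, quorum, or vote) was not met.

Notice: 7 days given; 5 required (7 ≥ 5). Satisfied.
Quorum: 5 present, but the 1 interested director does not count, leaving 4. Quorum is 5. Not satisfied.
Vote: the long-term lease of the principal facility requires three-fourths of the disinterested directors present (5 − 1 = 4). 3/4 of 4 = 3, so 3 affirmative votes are needed; 4 voted in favor. Satisfied. (Moot — without a quorum no business can be validly transacted.)

Invalid — quorum requirement not satisfied.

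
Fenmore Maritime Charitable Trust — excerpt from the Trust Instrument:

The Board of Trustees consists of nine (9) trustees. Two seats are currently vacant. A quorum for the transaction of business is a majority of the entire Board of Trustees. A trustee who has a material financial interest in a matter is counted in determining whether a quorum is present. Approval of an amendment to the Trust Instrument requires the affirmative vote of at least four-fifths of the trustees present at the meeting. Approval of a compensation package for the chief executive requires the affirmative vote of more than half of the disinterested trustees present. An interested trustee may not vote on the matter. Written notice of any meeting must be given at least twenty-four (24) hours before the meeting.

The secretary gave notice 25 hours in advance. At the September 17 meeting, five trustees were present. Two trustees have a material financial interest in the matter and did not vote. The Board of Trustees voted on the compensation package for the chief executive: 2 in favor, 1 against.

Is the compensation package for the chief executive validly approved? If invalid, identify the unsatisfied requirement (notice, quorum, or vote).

Valid — all requirements satisfied.

Notice: 25 hours given; 24 required (25 ≥ 24). Satisfied.
Quorum: 5 present (interested trustees count toward quorum); quorum is 5. Satisfied.
Vote: the compensation package for the chief executive requires a majority of the disinterested trustees present (5 − 2 = 3). A majority of 3 is 2, so 2 affirmative votes are needed; 2 voted in favor. Satisfied.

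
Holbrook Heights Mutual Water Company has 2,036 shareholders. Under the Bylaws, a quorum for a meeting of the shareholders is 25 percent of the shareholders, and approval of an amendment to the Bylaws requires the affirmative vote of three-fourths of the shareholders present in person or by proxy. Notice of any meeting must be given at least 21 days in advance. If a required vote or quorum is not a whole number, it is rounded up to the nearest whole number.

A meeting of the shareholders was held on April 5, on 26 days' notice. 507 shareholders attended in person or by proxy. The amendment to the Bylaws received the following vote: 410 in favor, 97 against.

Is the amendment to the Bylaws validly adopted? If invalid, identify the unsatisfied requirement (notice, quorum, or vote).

Invalid — quorum requirement not satisfied.

Notice: 26 days given; 21 required. Satisfied.
Quorum: 25% of 2,036 = 509; 507 present. Not satisfied.
Vote: requires three-fourths of those present (507); 3/4 of 507 = 380.25, rounded up to 381, so 381 needed; 410 in favor. Satisfied.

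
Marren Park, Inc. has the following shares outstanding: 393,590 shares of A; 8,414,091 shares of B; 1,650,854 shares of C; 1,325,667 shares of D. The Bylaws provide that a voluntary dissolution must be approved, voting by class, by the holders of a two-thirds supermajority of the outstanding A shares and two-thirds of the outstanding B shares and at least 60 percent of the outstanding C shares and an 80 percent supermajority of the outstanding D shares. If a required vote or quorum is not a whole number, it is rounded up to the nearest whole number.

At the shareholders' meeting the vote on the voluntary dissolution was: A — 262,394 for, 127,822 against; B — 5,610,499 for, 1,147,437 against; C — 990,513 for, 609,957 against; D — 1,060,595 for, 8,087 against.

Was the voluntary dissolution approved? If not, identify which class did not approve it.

Approved — every class gave the required vote.

A: 2/3 of 393590 = 262393.33, rounded up to 262394; 262,394 required, 262,394 in favor — approved.
B: 2/3 of 8414091 = 5609394; 5,609,394 required, 5,610,499 in favor — approved.
C: 3/5 of 1650854 = 990512.40, rounded up to 990513; 990,513 required, 990,513 in favor — approved.
D: 4/5 of 1325667 = 1060533.60, rounded up to 1060534; 1,060,534 required, 1,060,595 in favor — approved.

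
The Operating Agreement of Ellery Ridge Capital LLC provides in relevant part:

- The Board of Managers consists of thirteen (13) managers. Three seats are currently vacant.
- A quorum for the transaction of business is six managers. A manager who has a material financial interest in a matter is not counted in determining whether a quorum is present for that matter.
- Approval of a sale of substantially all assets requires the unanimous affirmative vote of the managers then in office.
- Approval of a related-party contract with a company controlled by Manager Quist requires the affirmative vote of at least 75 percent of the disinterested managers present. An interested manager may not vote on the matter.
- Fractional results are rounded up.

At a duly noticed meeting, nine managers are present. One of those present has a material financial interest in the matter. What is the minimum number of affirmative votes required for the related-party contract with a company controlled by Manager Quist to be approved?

The related-party contract with a company controlled by Manager Quist requires three-fourths of the disinterested managers present (9 − 1 = 8).
3/4 of 8 = 6.

6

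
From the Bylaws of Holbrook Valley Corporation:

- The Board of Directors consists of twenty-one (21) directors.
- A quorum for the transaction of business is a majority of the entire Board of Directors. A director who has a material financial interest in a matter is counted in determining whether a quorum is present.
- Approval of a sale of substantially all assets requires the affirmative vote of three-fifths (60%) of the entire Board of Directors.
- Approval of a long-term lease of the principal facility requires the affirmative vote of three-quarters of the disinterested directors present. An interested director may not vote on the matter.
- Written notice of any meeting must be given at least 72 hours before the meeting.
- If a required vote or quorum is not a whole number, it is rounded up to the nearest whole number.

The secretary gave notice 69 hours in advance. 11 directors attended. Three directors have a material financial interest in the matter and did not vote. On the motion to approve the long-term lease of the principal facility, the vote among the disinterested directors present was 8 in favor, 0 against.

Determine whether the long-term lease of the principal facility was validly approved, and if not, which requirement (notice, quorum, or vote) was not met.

Invalid — notice requirement not satisfied.

Notice: 69 hours given; 72 required (69 < 72). Not satisfied.
Quorum: 11 present (interested directors count toward quorum); quorum is 11. Satisfied.
Vote: the long-term lease of the principal facility requires three-fourths of the disinterested directors present (11 − 3 = 8). 3/4 of 8 = 6, so 6 affirmative votes are needed; 8 voted in favor. Satisfied.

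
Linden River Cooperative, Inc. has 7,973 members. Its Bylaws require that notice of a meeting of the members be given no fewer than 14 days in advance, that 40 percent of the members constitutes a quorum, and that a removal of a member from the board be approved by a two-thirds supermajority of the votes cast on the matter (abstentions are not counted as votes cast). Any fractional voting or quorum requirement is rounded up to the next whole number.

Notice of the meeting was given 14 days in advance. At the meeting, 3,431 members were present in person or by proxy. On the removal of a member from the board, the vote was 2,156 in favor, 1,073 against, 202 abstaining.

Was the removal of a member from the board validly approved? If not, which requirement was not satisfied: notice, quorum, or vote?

Notice: 14 days given; 14 required. Satisfied.
Quorum: 40% of 7,973 = 3,189.20, rounded up to 3,190; 3,431 present. Satisfied.
Vote: requires two-thirds of the votes cast (3,431 − 202 abstaining = 3,229); 2/3 of 3229 = 2152.67, rounded up to 2153, so 2,153 needed; 2,156 in favor. Satisfied.

Valid — all requirements satisfied.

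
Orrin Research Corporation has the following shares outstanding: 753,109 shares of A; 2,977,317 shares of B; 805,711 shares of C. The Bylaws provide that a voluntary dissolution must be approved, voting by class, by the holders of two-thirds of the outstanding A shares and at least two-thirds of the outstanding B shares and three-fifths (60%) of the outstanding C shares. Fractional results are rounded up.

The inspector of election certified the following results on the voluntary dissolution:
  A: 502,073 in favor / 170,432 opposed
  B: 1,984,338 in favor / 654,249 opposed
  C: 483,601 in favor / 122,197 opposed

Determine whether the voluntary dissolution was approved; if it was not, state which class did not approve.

Not approved — the B shares did not give the required vote.

A: 2/3 of 753109 = 502072.67, rounded up to 502073; 502,073 required, 502,073 in favor — approved.
B: 2/3 of 2977317 = 1984878; 1,984,878 required, 1,984,338 in favor — not approved.
C: 3/5 of 805711 = 483426.60, rounded up to 483427; 483,427 required, 483,601 in favor — approved.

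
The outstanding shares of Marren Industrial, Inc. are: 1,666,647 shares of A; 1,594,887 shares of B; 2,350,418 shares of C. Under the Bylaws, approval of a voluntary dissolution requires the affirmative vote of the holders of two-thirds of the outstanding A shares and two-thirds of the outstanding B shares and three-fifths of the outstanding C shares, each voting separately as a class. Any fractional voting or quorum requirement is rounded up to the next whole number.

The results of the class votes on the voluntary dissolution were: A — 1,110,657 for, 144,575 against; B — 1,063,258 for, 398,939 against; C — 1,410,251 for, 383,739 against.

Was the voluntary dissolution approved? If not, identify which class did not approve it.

Not approved — the A shares did not give the required vote.

A: 2/3 of 1666647 = 1111098; 1,111,098 required, 1,110,657 in favor — not approved.
B: 2/3 of 1594887 = 1063258; 1,063,258 required, 1,063,258 in favor — approved.
C: 3/5 of 2350418 = 1410250.80, rounded up to 1410251; 1,410,251 required, 1,410,251 in favor — approved.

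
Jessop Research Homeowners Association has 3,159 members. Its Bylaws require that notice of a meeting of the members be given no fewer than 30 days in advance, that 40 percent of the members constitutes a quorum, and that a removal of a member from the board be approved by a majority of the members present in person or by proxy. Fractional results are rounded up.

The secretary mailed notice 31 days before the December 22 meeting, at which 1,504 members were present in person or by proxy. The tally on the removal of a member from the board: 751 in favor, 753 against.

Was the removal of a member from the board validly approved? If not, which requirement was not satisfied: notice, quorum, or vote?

Invalid — vote requirement not satisfied.

Notice: 31 days given; 30 required. Satisfied.
Quorum: 40% of 3,159 = 1,263.60, rounded up to 1,264; 1,504 present. Satisfied.
Vote: requires a majority of those present (1,504); a majority of 1504 is 753, so 753 needed; 751 in favor. Not satisfied.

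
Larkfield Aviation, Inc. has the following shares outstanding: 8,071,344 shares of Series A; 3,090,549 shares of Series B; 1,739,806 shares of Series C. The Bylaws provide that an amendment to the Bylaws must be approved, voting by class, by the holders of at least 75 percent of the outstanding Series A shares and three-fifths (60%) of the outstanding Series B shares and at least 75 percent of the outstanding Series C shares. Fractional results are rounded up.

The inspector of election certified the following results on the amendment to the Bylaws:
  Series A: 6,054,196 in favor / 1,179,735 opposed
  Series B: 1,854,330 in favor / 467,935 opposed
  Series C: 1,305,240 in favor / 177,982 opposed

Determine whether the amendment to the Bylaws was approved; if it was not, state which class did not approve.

Approved — every class gave the required vote.

Series A: 3/4 of 8071344 = 6053508; 6,053,508 required, 6,054,196 in favor — approved.
Series B: 3/5 of 3090549 = 1854329.40, rounded up to 1854330; 1,854,330 required, 1,854,330 in favor — approved.
Series C: 3/4 of 1739806 = 1304854.50, rounded up to 1304855; 1,304,855 required, 1,305,240 in favor — approved.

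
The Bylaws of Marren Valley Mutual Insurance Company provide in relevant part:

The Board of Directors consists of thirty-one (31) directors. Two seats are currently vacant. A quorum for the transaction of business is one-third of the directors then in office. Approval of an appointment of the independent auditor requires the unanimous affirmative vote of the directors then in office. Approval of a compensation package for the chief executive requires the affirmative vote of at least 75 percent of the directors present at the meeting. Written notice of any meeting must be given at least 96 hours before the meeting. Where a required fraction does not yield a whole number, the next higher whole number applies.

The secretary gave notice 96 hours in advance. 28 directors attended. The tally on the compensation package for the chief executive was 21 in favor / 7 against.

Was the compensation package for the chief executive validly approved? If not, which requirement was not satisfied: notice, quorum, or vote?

Notice: 96 hours given; 96 required (96 ≥ 96). Satisfied.
Quorum: 28 present; quorum is 10. Satisfied.
Vote: the compensation package for the chief executive requires three-fourths of the directors present (28). 3/4 of 28 = 21, so 21 affirmative votes are needed; 21 voted in favor. Satisfied.

Valid — all requirements satisfied.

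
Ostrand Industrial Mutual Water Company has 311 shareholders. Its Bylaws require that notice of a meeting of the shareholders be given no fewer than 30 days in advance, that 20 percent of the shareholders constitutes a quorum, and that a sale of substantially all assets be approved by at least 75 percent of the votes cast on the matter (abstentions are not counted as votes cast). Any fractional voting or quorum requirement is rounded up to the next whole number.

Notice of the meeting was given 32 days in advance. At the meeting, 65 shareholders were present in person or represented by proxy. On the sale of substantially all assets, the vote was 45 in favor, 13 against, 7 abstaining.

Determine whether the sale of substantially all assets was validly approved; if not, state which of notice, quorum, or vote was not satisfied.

Valid — all requirements satisfied.

Notice: 32 days given; 30 required. Satisfied.
Quorum: 20% of 311 = 62.20, rounded up to 63; 65 present. Satisfied.
Vote: requires three-fourths of the votes cast (65 − 7 abstaining = 58); 3/4 of 58 = 43.50, rounded up to 44, so 44 needed; 45 in favor. Satisfied.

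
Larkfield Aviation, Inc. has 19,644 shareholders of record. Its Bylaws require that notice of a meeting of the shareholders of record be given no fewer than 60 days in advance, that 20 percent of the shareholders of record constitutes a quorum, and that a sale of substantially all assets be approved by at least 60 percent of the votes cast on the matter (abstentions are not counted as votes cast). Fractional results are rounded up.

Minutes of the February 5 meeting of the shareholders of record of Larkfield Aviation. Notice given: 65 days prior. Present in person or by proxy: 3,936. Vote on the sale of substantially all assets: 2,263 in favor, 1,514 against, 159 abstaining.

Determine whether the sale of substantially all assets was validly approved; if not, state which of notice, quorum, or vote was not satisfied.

Notice: 65 days given; 60 required. Satisfied.
Quorum: 20% of 19,644 = 3,928.80, rounded up to 3,929; 3,936 present. Satisfied.
Vote: requires three-fifths of the votes cast (3,936 − 159 abstaining = 3,777); 3/5 of 3777 = 2266.20, rounded up to 2267, so 2,267 needed; 2,263 in favor. Not satisfied.

Invalid — vote requirement not satisfied.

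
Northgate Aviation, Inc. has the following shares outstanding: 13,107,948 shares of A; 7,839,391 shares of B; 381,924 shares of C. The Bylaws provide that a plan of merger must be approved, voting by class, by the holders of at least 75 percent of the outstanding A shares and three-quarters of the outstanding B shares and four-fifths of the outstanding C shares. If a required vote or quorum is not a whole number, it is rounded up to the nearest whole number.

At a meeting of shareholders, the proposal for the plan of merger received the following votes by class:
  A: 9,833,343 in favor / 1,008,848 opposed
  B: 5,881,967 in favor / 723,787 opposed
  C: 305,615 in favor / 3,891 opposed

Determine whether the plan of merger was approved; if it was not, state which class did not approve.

A: 3/4 of 13107948 = 9830961; 9,830,961 required, 9,833,343 in favor — approved.
B: 3/4 of 7839391 = 5879543.25, rounded up to 5879544; 5,879,544 required, 5,881,967 in favor — approved.
C: 4/5 of 381924 = 305539.20, rounded up to 305540; 305,540 required, 305,615 in favor — approved.

Approved — every class gave the required vote.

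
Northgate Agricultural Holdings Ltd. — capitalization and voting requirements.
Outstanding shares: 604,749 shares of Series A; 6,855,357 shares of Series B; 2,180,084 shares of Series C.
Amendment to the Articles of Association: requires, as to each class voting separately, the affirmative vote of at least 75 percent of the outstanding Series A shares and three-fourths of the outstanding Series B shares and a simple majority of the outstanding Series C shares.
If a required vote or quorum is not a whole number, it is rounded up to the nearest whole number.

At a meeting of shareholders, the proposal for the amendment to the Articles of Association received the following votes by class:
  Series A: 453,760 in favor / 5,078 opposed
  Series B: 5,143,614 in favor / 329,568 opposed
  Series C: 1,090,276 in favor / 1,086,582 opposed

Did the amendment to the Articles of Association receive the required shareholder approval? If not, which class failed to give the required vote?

Approved — every class gave the required vote.

Series A: 3/4 of 604749 = 453561.75, rounded up to 453562; 453,562 required, 453,760 in favor — approved.
Series B: 3/4 of 6855357 = 5141517.75, rounded up to 5141518; 5,141,518 required, 5,143,614 in favor — approved.
Series C: a majority of 2180084 is 1090043; 1,090,043 required, 1,090,276 in favor — approved.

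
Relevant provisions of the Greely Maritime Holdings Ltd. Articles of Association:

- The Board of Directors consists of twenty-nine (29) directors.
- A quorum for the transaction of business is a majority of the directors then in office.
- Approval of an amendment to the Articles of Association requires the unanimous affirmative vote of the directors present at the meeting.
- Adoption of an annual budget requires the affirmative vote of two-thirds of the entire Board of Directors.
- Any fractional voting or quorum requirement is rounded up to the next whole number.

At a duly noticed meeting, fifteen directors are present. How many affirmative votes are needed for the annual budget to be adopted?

The annual budget requires two-thirds of the entire Board of Directors (29).
2/3 of 29 = 19.33, rounded up to 20.
(Only 15 can vote, so the annual budget cannot pass at this meeting, but the required vote is still 20.)

20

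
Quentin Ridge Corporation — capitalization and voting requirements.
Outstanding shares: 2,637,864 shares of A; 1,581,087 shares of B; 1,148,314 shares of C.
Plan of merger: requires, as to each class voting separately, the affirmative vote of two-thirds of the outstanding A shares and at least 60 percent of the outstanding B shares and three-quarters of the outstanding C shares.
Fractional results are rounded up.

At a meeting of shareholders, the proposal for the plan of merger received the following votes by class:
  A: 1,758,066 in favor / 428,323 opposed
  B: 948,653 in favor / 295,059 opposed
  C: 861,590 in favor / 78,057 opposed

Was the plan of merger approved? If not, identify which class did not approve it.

A: 2/3 of 2637864 = 1758576; 1,758,576 required, 1,758,066 in favor — not approved.
B: 3/5 of 1581087 = 948652.20, rounded up to 948653; 948,653 required, 948,653 in favor — approved.
C: 3/4 of 1148314 = 861235.50, rounded up to 861236; 861,236 required, 861,590 in favor — approved.

Not approved — the A shares did not give the required vote.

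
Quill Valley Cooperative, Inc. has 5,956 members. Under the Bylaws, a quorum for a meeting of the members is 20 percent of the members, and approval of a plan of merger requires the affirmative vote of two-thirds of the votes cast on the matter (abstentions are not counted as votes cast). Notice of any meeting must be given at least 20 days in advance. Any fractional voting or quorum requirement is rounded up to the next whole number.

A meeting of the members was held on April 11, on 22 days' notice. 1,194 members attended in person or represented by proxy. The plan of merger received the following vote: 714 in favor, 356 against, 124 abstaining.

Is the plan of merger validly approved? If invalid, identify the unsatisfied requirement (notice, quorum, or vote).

Notice: 22 days given; 20 required. Satisfied.
Quorum: 20% of 5,956 = 1,191.20, rounded up to 1,192; 1,194 present. Satisfied.
Vote: requires two-thirds of the votes cast (1,194 − 124 abstaining = 1,070); 2/3 of 1070 = 713.33, rounded up to 714, so 714 needed; 714 in favor. Satisfied.

Valid — all requirements satisfied.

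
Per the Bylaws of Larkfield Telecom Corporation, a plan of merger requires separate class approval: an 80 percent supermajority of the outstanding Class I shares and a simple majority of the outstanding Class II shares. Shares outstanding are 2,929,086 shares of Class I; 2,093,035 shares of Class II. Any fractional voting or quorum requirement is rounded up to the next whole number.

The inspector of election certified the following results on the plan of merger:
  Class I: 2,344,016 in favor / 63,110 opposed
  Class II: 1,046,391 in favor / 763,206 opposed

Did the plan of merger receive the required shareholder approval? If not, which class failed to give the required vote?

Class I: 4/5 of 2929086 = 2343268.80, rounded up to 2343269; 2,343,269 required, 2,344,016 in favor — approved.
Class II: a majority of 2093035 is 1046518; 1,046,518 required, 1,046,391 in favor — not approved.

Not approved — the Class II shares did not give the required vote.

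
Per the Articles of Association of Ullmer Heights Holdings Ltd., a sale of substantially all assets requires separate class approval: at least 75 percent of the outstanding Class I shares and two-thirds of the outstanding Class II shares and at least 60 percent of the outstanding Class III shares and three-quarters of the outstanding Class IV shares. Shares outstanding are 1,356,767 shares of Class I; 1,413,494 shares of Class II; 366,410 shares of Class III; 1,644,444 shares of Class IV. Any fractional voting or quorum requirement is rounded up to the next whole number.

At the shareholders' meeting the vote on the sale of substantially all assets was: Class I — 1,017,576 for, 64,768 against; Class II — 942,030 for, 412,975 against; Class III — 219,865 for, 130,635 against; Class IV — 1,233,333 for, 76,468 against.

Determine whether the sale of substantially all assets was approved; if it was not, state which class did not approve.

Not approved — the Class II shares did not give the required vote.

Class I: 3/4 of 1356767 = 1017575.25, rounded up to 1017576; 1,017,576 required, 1,017,576 in favor — approved.
Class II: 2/3 of 1413494 = 942329.33, rounded up to 942330; 942,330 required, 942,030 in favor — not approved.
Class III: 3/5 of 366410 = 219846; 219,846 required, 219,865 in favor — approved.
Class IV: 3/4 of 1644444 = 1233333; 1,233,333 required, 1,233,333 in favor — approved.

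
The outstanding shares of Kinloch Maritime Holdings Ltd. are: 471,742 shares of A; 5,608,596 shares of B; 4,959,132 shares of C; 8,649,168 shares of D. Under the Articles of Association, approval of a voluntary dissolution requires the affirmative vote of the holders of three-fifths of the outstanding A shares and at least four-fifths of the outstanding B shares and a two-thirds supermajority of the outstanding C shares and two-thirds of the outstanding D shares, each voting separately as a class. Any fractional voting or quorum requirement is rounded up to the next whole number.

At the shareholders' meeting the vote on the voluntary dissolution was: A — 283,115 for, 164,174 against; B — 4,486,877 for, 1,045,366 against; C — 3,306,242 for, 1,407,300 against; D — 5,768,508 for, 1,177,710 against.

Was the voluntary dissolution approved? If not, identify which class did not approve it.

A: 3/5 of 471742 = 283045.20, rounded up to 283046; 283,046 required, 283,115 in favor — approved.
B: 4/5 of 5608596 = 4486876.80, rounded up to 4486877; 4,486,877 required, 4,486,877 in favor — approved.
C: 2/3 of 4959132 = 3306088; 3,306,088 required, 3,306,242 in favor — approved.
D: 2/3 of 8649168 = 5766112; 5,766,112 required, 5,768,508 in favor — approved.

Approved — every class gave the required vote.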